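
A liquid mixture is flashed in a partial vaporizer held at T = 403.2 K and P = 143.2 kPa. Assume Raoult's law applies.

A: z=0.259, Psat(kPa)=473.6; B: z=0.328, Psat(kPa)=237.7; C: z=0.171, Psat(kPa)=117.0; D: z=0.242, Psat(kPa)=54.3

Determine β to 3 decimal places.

β = 0.827

Raoult's law: Kᵢ = Pᵢˢᵃᵗ/P = Pᵢˢᵃᵗ/143.2.
  K_A = 473.6/143.2 = 3.30726, K_B = 237.7/143.2 = 1.65992, K_C = 117.0/143.2 = 0.81704, K_D = 54.3/143.2 = 0.37919
Rachford–Rice: g(β) = Σ zᵢ(Kᵢ−1)/(1+β(Kᵢ−1)) = 0.
g(0) = ΣzᵢKᵢ − 1 = 0.633 and g(1) = 1 − Σzᵢ/Kᵢ = -0.123, so a root lies in (0, 1).
Newton iteration, β⁰ = 0.5:
  β = 0.500: g = 0.1879, g' = -0.581 → β = 0.823
  β = 0.823: g = 0.0021, g' = -0.622 → β = 0.827
Converged at β = 0.827.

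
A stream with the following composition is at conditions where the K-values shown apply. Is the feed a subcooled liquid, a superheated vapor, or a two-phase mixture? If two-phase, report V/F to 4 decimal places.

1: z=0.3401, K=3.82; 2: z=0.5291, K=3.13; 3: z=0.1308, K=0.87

superheated vapor

ΣzᵢKᵢ = 3.0691; Σzᵢ/Kᵢ = 0.4084.
Since Σzᵢ/Kᵢ < 1 the mixture is above its dew point — single vapor phase.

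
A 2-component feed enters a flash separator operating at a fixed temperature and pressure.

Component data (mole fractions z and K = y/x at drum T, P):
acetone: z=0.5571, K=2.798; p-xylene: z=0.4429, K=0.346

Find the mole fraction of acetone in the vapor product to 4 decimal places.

y_acetone = 0.7463

Let ψ = V/F and solve Σ zᵢ(Kᵢ−1)/(1+ψ(Kᵢ−1)) = 0.
Check two-phase: ΣzᵢKᵢ = 1.7120 > 1 and Σzᵢ/Kᵢ = 1.4792 > 1, so g(0) = 0.7120 > 0 and g(1) = -0.4792 < 0.
Newton–Raphson from ψ = 0.5:
  ψ = 0.5000: g = 0.09707, g' = -0.9177 → ψ = 0.6058
  ψ = 0.6058: g = -0.00026, g' = -0.9322 → ψ = 0.6055
Converged at ψ = 0.6055.
Compositions from xᵢ = zᵢ/(1+ψ(Kᵢ−1)), yᵢ = Kᵢxᵢ:
  acetone: x = 0.2667, y = 0.7463
  p-xylene: x = 0.7333, y = 0.2537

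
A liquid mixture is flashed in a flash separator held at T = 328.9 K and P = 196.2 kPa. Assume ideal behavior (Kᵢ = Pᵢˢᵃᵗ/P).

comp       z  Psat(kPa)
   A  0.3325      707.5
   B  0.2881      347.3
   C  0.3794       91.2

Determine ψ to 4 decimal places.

Raoult's law: Kᵢ = Pᵢˢᵃᵗ/P = Pᵢˢᵃᵗ/196.2.
  K_A = 707.5/196.2 = 3.606014, K_B = 347.3/196.2 = 1.770133, K_C = 91.2/196.2 = 0.464832
Newton iteration, ψ⁰ = 0.49:
  ψ = 0.4900: g = 0.26643, g' = -0.7253 → ψ = 0.8574
  ψ = 0.8574: g = 0.02636, g' = -0.6489 → ψ = 0.8980
  ψ = 0.8980: g = -0.00031, g' = -0.6649 → ψ = 0.8975
Converged at ψ = 0.8975.

ψ = 0.8975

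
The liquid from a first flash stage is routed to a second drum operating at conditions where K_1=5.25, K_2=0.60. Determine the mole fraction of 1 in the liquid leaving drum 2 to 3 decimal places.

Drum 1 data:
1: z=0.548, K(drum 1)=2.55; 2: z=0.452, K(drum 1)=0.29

Drum 1:
Rachford–Rice: g(ψ₁) = Σ zᵢ(Kᵢ−1)/(1+ψ₁(Kᵢ−1)) = 0.
Feasibility: ΣzᵢKᵢ = 1.528, Σzᵢ/Kᵢ = 1.774 — both > 1, two phases present.
Binary case is linear: z₁(K₁−1)(1+ψ₁(K₂−1)) + z₂(K₂−1)(1+ψ₁(K₁−1)) = 0
⇒ ψ₁ = [z₁(K₁−1)+z₂(K₂−1)] / [−(K₁−1)(K₂−1)] = 0.5285/1.1005 = 0.480
Drum-1 compositions:
  1: x = 0.314, y = 0.801
  2: x = 0.686, y = 0.199
Drum-2 feed = drum-1 liquid: z₂ = (0.3142, 0.6858).
Drum 2:
Material balance + equilibrium reduce to Σ zᵢ(Kᵢ−1)/(1+ψ₂(Kᵢ−1)) = 0.
Check two-phase: ΣzᵢKᵢ = 2.061 > 1 and Σzᵢ/Kᵢ = 1.203 > 1, so g(0) = 1.061 > 0 and g(1) = -0.203 < 0.
Newton iteration, ψ₂⁰ = 0.5:
  ψ₂ = 0.500: g = 0.0843, g' = -0.753 → ψ₂ = 0.612
  ψ₂ = 0.612: g = 0.0075, g' = -0.630 → ψ₂ = 0.624
Converged at ψ₂ = 0.624.
  1: x = 0.086, y = 0.452
  2: x = 0.914, y = 0.548

x_1 (drum 2) = 0.086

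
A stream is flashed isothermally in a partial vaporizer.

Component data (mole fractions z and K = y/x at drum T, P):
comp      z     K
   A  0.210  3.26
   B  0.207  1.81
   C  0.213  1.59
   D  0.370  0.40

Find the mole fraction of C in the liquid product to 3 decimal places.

x_C = 0.151

Newton iteration, V/F⁰ = 0.5:
  V/F = 0.500: g = 0.1221, g' = -0.621 → V/F = 0.696
  V/F = 0.696: g = -0.0007, g' = -0.648 → V/F = 0.695
Converged at V/F = 0.695.
Compositions from xᵢ = zᵢ/(1+V/F(Kᵢ−1)), yᵢ = Kᵢxᵢ:
  A: x = 0.082, y = 0.266
  B: x = 0.132, y = 0.240
  C: x = 0.151, y = 0.240
  D: x = 0.635, y = 0.254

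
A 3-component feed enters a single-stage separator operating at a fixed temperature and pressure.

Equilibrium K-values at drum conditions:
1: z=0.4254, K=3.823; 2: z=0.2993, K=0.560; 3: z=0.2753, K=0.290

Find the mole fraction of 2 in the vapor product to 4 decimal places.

y_2 = 0.2181

Material balance + equilibrium reduce to Σ zᵢ(Kᵢ−1)/(1+β(Kᵢ−1)) = 0.
Feasibility: ΣzᵢKᵢ = 1.8737, Σzᵢ/Kᵢ = 1.5950 — both > 1, two phases present.
Newton iteration, β⁰ = 0.33:
  β = 0.3300: g = 0.21238, g' = -1.2246 → β = 0.5034
  β = 0.5034: g = 0.02265, g' = -1.0100 → β = 0.5258
  β = 0.5258: g = 0.00011, g' = -1.0007 → β = 0.5260
Converged at β = 0.5260.
Compositions from xᵢ = zᵢ/(1+β(Kᵢ−1)), yᵢ = Kᵢxᵢ:
  1: x = 0.1712, y = 0.6545
  2: x = 0.3894, y = 0.2181
  3: x = 0.4394, y = 0.1274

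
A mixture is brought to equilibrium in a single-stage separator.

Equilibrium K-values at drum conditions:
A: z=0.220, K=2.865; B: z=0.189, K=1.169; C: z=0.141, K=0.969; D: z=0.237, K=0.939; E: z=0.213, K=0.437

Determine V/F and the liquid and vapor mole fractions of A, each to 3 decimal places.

Material balance + equilibrium reduce to Σ zᵢ(Kᵢ−1)/(1+V/F(Kᵢ−1)) = 0.
g(0) = ΣzᵢKᵢ − 1 = 0.303 and g(1) = 1 − Σzᵢ/Kᵢ = -0.124, so a root lies in (0, 1).
Newton iteration, V/F⁰ = 0.5:
  V/F = 0.500: g = 0.0555, g' = -0.341 → V/F = 0.663
  V/F = 0.663: g = 0.0014, g' = -0.330 → V/F = 0.667
Converged at V/F = 0.667.
Compositions from xᵢ = zᵢ/(1+V/F(Kᵢ−1)), yᵢ = Kᵢxᵢ:
  A: x = 0.098, y = 0.281
  B: x = 0.170, y = 0.199
  C: x = 0.144, y = 0.140
  D: x = 0.247, y = 0.232
  E: x = 0.341, y = 0.149

V/F = 0.667, x_A = 0.098, y_A = 0.281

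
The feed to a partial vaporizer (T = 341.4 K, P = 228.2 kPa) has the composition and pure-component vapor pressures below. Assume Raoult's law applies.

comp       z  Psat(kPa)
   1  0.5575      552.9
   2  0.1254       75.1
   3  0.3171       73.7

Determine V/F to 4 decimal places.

Raoult's law: Kᵢ = Pᵢˢᵃᵗ/P = Pᵢˢᵃᵗ/228.2.
  K_1 = 552.9/228.2 = 2.422875, K_2 = 75.1/228.2 = 0.329097, K_3 = 73.7/228.2 = 0.322962
Material balance + equilibrium reduce to Σ zᵢ(Kᵢ−1)/(1+V/F(Kᵢ−1)) = 0.
Check two-phase: ΣzᵢKᵢ = 1.4944 > 1 and Σzᵢ/Kᵢ = 1.5930 > 1, so g(0) = 0.4944 > 0 and g(1) = -0.5930 < 0.
Newton–Raphson from V/F = 0.52:
  V/F = 0.5200: g = -0.00463, g' = -0.8522 → V/F = 0.5146
Converged at V/F = 0.5146.

V/F = 0.5146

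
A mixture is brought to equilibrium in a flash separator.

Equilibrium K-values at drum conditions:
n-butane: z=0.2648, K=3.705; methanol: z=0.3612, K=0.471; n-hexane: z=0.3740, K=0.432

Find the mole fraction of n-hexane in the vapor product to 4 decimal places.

Material balance + equilibrium reduce to Σ zᵢ(Kᵢ−1)/(1+ψ(Kᵢ−1)) = 0.
g(0) = ΣzᵢKᵢ − 1 = 0.3128 and g(1) = 1 − Σzᵢ/Kᵢ = -0.7041, so a root lies in (0, 1).
Newton iteration, ψ⁰ = 0.5:
  ψ = 0.5000: g = -0.25200, g' = -0.7723 → ψ = 0.1737
  ψ = 0.1737: g = 0.04122, g' = -1.1679 → ψ = 0.2090
  ψ = 0.2090: g = 0.00172, g' = -1.0739 → ψ = 0.2106
Converged at ψ = 0.2106.
Compositions from xᵢ = zᵢ/(1+ψ(Kᵢ−1)), yᵢ = Kᵢxᵢ:
  n-butane: x = 0.1687, y = 0.6250
  methanol: x = 0.4065, y = 0.1915
  n-hexane: x = 0.4248, y = 0.1835

y_n-hexane = 0.1835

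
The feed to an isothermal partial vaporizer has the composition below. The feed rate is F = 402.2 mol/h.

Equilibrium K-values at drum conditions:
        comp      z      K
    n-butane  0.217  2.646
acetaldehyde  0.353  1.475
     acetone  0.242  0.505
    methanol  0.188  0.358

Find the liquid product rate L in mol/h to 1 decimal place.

L = 205.5 mol/h

Rachford–Rice: g(V/F) = Σ zᵢ(Kᵢ−1)/(1+V/F(Kᵢ−1)) = 0.
Check two-phase: ΣzᵢKᵢ = 1.284 > 1 and Σzᵢ/Kᵢ = 1.326 > 1, so g(0) = 0.284 > 0 and g(1) = -0.326 < 0.
Iterate (Newton) starting at V/F = 0.5:
  V/F = 0.500: g = -0.0055, g' = -0.502 → V/F = 0.489
Converged at V/F = 0.489.
Then V = V/F·F = 0.4890·402.2 = 196.7 mol/h and L = F − V = 205.5 mol/h.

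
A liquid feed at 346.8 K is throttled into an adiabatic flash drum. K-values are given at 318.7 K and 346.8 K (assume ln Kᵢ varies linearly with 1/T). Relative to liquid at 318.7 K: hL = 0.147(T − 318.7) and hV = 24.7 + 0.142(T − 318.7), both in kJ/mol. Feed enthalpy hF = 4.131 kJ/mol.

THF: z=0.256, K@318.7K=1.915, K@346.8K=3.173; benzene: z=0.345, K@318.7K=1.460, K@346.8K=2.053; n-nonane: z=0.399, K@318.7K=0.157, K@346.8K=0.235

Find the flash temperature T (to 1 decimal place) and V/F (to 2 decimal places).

T = 321.0 K, V/F = 0.15

Adiabatic flash: solve Rachford–Rice at each trial T, then check hF = ψ·hV(T) + (1−ψ)·hL(T).
  T = 318.7 K: K = (1.915, 1.460, 0.157), RR gives ψ = 0.098, H_out = 2.428 kJ/mol
  T = 346.8 K: K = (3.173, 2.053, 0.235), RR gives ψ = 0.510, H_out = 16.649 kJ/mol
  T = 332.8 K: K = (2.494, 1.745, 0.194), RR gives ψ = 0.358, H_out = 10.887 kJ/mol
  T = 325.8 K: K = (2.194, 1.600, 0.175), RR gives ψ = 0.251, H_out = 7.232 kJ/mol
  T = 322.2 K: K = (2.049, 1.528, 0.166), RR gives ψ = 0.181, H_out = 4.981 kJ/mol
  T = 320.4 K: K = (1.979, 1.493, 0.161), RR gives ψ = 0.141, H_out = 3.721 kJ/mol
Linear interpolation between T = 320.4 (H_out = 3.721) and T = 322.2 (H_out = 4.981) on hF = 4.131 gives T ≈ 321.0 K, at which ψ = 0.15.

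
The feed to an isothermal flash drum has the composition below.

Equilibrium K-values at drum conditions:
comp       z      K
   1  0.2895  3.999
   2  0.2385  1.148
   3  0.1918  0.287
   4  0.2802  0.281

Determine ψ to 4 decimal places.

ψ = 0.3554

Rachford–Rice: g(ψ) = Σ zᵢ(Kᵢ−1)/(1+ψ(Kᵢ−1)) = 0.
Check two-phase: ΣzᵢKᵢ = 1.5653 > 1 and Σzᵢ/Kᵢ = 1.9456 > 1, so g(0) = 0.5653 > 0 and g(1) = -0.9456 < 0.
Newton iteration, ψ⁰ = 0.5:
  ψ = 0.5000: g = -0.14684, g' = -1.0099 → ψ = 0.3546
  ψ = 0.3546: g = 0.00087, g' = -1.0519 → ψ = 0.3554
Converged at ψ = 0.3554.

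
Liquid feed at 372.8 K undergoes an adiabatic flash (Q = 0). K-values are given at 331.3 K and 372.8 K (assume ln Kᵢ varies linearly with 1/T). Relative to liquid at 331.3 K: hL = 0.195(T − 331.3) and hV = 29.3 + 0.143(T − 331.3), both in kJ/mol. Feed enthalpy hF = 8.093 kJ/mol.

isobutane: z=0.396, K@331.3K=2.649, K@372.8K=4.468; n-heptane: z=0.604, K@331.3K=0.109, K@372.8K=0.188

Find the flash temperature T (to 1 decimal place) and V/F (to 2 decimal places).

Adiabatic flash: solve Rachford–Rice at each trial T, then check hF = ψ·hV(T) + (1−ψ)·hL(T).
  T = 331.3 K: K = (2.649, 0.109), RR gives ψ = 0.078, H_out = 2.290 kJ/mol
  T = 372.8 K: K = (4.468, 0.188), RR gives ψ = 0.314, H_out = 16.602 kJ/mol
  T = 352.1 K: K = (3.496, 0.146), RR gives ψ = 0.221, H_out = 10.305 kJ/mol
  T = 341.7 K: K = (3.056, 0.127), RR gives ψ = 0.160, H_out = 6.618 kJ/mol
  T = 346.9 K: K = (3.272, 0.136), RR gives ψ = 0.192, H_out = 8.523 kJ/mol
  T = 344.3 K: K = (3.163, 0.131), RR gives ψ = 0.177, H_out = 7.588 kJ/mol
  T = 345.6 K: K = (3.217, 0.133), RR gives ψ = 0.185, H_out = 8.059 kJ/mol
Linear interpolation between T = 345.6 (H_out = 8.059) and T = 346.9 (H_out = 8.523) on hF = 8.093 gives T ≈ 345.7 K, at which ψ = 0.19.

T = 345.7 K, V/F = 0.19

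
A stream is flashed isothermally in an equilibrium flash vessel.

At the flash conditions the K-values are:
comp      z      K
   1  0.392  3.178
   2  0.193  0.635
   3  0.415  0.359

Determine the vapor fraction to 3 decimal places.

ψ = 0.418

Material balance + equilibrium reduce to Σ zᵢ(Kᵢ−1)/(1+ψ(Kᵢ−1)) = 0.
Check two-phase: ΣzᵢKᵢ = 1.517 > 1 and Σzᵢ/Kᵢ = 1.583 > 1, so g(0) = 0.517 > 0 and g(1) = -0.583 < 0.
Iterate (Newton) starting at ψ = 0.5:
  ψ = 0.500: g = -0.0690, g' = -0.834 → ψ = 0.417
  ψ = 0.417: g = 0.0010, g' = -0.864 → ψ = 0.418
Converged at ψ = 0.418.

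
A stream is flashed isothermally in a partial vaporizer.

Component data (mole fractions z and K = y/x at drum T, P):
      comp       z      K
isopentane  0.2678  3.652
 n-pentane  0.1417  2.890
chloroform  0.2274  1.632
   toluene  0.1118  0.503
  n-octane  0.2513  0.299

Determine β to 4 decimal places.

β = 0.7351

Rachford–Rice: g(β) = Σ zᵢ(Kᵢ−1)/(1+β(Kᵢ−1)) = 0.
g(0) = ΣzᵢKᵢ − 1 = 0.8900 and g(1) = 1 − Σzᵢ/Kᵢ = -0.3244, so a root lies in (0, 1).
Newton iteration, β⁰ = 0.63:
  β = 0.6300: g = 0.09457, g' = -0.8706 → β = 0.7386
  β = 0.7386: g = -0.00333, g' = -0.9455 → β = 0.7351
Converged at β = 0.7351.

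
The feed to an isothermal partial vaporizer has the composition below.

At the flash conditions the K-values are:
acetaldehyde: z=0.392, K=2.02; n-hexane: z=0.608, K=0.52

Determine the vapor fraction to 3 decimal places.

ψ = 0.221

Iterate (Newton) starting at ψ = 0.5:
  ψ = 0.500: g = -0.1192, g' = -0.421 → ψ = 0.217
  ψ = 0.217: g = 0.0016, g' = -0.448 → ψ = 0.221
Converged at ψ = 0.221.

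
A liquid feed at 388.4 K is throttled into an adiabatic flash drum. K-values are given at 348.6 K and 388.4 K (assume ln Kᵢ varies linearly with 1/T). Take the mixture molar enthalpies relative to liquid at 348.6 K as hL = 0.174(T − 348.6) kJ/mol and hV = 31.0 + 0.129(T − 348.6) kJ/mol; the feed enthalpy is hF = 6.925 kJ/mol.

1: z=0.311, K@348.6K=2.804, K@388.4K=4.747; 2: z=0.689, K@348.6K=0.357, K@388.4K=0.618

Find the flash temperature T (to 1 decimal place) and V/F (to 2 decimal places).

T = 355.5 K, V/F = 0.19

Adiabatic flash: solve Rachford–Rice at each trial T, then check hF = ψ·hV(T) + (1−ψ)·hL(T).
  T = 348.6 K: K = (2.804, 0.357), RR gives ψ = 0.102, H_out = 3.154 kJ/mol
  T = 388.4 K: K = (4.747, 0.618), RR gives ψ = 0.630, H_out = 25.334 kJ/mol
  T = 368.5 K: K = (3.701, 0.477), RR gives ψ = 0.339, H_out = 13.674 kJ/mol
  T = 358.6 K: K = (3.236, 0.414), RR gives ψ = 0.223, H_out = 8.553 kJ/mol
  T = 353.6 K: K = (3.015, 0.385), RR gives ψ = 0.164, H_out = 5.913 kJ/mol
  T = 356.1 K: K = (3.124, 0.400), RR gives ψ = 0.194, H_out = 7.244 kJ/mol
  T = 354.9 K: K = (3.072, 0.393), RR gives ψ = 0.179, H_out = 6.608 kJ/mol
Linear interpolation between T = 354.9 (H_out = 6.608) and T = 356.1 (H_out = 7.244) on hF = 6.925 gives T ≈ 355.5 K, at which ψ = 0.19.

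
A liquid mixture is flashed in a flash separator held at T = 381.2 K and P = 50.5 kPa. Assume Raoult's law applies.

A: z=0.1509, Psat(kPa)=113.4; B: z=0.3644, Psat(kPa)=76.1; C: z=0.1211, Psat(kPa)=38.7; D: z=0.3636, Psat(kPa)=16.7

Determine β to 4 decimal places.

β = 0.2167

Raoult's law: Kᵢ = Pᵢˢᵃᵗ/P = Pᵢˢᵃᵗ/50.5.
  K_A = 113.4/50.5 = 2.245545, K_B = 76.1/50.5 = 1.506931, K_C = 38.7/50.5 = 0.766337, K_D = 16.7/50.5 = 0.330693
Material balance + equilibrium reduce to Σ zᵢ(Kᵢ−1)/(1+β(Kᵢ−1)) = 0.
g(0) = ΣzᵢKᵢ − 1 = 0.1010 and g(1) = 1 − Σzᵢ/Kᵢ = -0.5665, so a root lies in (0, 1).
Iterate (Newton) starting at β = 0.5:
  β = 0.5000: g = -0.13461, g' = -0.5249 → β = 0.2436
  β = 0.2436: g = -0.01213, g' = -0.4519 → β = 0.2167
Converged at β = 0.2167.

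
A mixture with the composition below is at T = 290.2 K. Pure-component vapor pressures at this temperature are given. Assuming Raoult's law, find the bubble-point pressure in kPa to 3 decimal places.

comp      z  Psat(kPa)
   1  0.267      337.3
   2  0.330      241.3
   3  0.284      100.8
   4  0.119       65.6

At the bubble point ψ → 0, so ΣzᵢKᵢ = 1 with Kᵢ = Pᵢˢᵃᵗ/P ⇒ P = ΣzᵢPᵢˢᵃᵗ.
P = 0.267·337.3 + 0.330·241.3 + 0.284·100.8 + 0.119·65.6 = 206.122 kPa

Pbub = 206.122 kPa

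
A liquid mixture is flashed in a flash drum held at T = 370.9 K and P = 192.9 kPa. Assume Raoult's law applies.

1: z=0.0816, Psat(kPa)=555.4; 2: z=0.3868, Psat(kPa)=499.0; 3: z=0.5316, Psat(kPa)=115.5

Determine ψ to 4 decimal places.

ψ = 0.8420

Raoult's law: Kᵢ = Pᵢˢᵃᵗ/P = Pᵢˢᵃᵗ/192.9.
  K_1 = 555.4/192.9 = 2.879212, K_2 = 499.0/192.9 = 2.586833, K_3 = 115.5/192.9 = 0.598756
Let ψ = V/F and solve Σ zᵢ(Kᵢ−1)/(1+ψ(Kᵢ−1)) = 0.
g(0) = ΣzᵢKᵢ − 1 = 0.5538 and g(1) = 1 − Σzᵢ/Kᵢ = -0.0657, so a root lies in (0, 1).
Newton iteration, ψ⁰ = 0.36:
  ψ = 0.3600: g = 0.23278, g' = -0.6140 → ψ = 0.7392
  ψ = 0.7392: g = 0.04342, g' = -0.4297 → ψ = 0.8402
  ψ = 0.8402: g = 0.00074, g' = -0.4170 → ψ = 0.8420
Converged at ψ = 0.8420.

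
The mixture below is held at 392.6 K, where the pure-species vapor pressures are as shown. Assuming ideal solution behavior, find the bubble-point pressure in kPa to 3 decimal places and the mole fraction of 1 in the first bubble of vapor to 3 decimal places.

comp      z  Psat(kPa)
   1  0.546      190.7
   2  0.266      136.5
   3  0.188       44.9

Pbub = 148.872 kPa, y_1 = 0.699

At the bubble point ψ → 0, so ΣzᵢKᵢ = 1 with Kᵢ = Pᵢˢᵃᵗ/P ⇒ P = ΣzᵢPᵢˢᵃᵗ.
P = 0.546·190.7 + 0.266·136.5 + 0.188·44.9 = 148.872 kPa
yᵢ = zᵢPᵢˢᵃᵗ/P ⇒ y_1 = 0.546·190.7/148.872 = 0.699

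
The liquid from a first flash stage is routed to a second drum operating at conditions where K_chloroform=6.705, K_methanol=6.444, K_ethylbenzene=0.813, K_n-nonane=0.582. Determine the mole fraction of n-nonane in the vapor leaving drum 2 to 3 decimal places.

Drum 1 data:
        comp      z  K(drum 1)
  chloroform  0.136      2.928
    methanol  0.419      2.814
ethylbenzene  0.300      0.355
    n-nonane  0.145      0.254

y_n-nonane (drum 2) = 0.226

Drum 1:
Newton–Raphson from ψ₁ = 0.41:
  ψ₁ = 0.410: g = 0.1634, g' = -1.009 → ψ₁ = 0.572
  ψ₁ = 0.572: g = 0.0025, g' = -1.005 → ψ₁ = 0.574
Converged at ψ₁ = 0.574.
Drum-1 compositions:
  chloroform: x = 0.065, y = 0.189
  methanol: x = 0.205, y = 0.577
  ethylbenzene: x = 0.477, y = 0.169
  n-nonane: x = 0.254, y = 0.064
Drum-2 feed = drum-1 liquid: z₂ = (0.0645, 0.2052, 0.4766, 0.2537).
Drum 2:
Rachford–Rice: g(ψ₂) = Σ zᵢ(Kᵢ−1)/(1+ψ₂(Kᵢ−1)) = 0.
Feasibility: ΣzᵢKᵢ = 2.290, Σzᵢ/Kᵢ = 1.064 — both > 1, two phases present.
Iterate (Newton) starting at ψ₂ = 0.5:
  ψ₂ = 0.500: g = 0.1633, g' = -0.672 → ψ₂ = 0.743
  ψ₂ = 0.743: g = 0.0343, g' = -0.431 → ψ₂ = 0.823
  ψ₂ = 0.823: g = 0.0016, g' = -0.394 → ψ₂ = 0.827
Converged at ψ₂ = 0.827.
  chloroform: x = 0.011, y = 0.076
  methanol: x = 0.037, y = 0.240
  ethylbenzene: x = 0.564, y = 0.458
  n-nonane: x = 0.388, y = 0.226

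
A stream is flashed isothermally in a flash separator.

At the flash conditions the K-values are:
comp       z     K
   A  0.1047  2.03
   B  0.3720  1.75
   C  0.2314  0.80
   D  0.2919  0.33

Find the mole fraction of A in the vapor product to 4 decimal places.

Newton iteration, V/F⁰ = 0.5:
  V/F = 0.5000: g = -0.07143, g' = -0.4668 → V/F = 0.3470
  V/F = 0.3470: g = -0.00371, g' = -0.4252 → V/F = 0.3383
  V/F = 0.3383: g = -0.00001, g' = -0.4240 → V/F = 0.3382
Converged at V/F = 0.3382.
Compositions from xᵢ = zᵢ/(1+V/F(Kᵢ−1)), yᵢ = Kᵢxᵢ:
  A: x = 0.0776, y = 0.1576
  B: x = 0.2967, y = 0.5193
  C: x = 0.2482, y = 0.1986
  D: x = 0.3774, y = 0.1246

y_A = 0.1576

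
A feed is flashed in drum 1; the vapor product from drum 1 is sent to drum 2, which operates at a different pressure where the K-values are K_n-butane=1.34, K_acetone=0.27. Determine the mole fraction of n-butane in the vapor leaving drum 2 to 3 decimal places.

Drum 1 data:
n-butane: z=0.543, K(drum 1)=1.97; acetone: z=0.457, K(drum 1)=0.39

Drum 1:
Rachford–Rice: g(ψ₁) = Σ zᵢ(Kᵢ−1)/(1+ψ₁(Kᵢ−1)) = 0.
Feasibility: ΣzᵢKᵢ = 1.248, Σzᵢ/Kᵢ = 1.447 — both > 1, two phases present.
Iterate (Newton) starting at ψ₁ = 0.5:
  ψ₁ = 0.500: g = -0.0464, g' = -0.584 → ψ₁ = 0.420
  ψ₁ = 0.420: g = -0.0008, g' = -0.565 → ψ₁ = 0.419
Converged at ψ₁ = 0.419.
Drum-1 compositions:
  n-butane: x = 0.386, y = 0.761
  acetone: x = 0.614, y = 0.239
Drum-2 feed = drum-1 vapor: z₂ = (0.7606, 0.2394).
Drum 2:
Rachford–Rice: g(ψ₂) = Σ zᵢ(Kᵢ−1)/(1+ψ₂(Kᵢ−1)) = 0.
g(0) = ΣzᵢKᵢ − 1 = 0.084 and g(1) = 1 − Σzᵢ/Kᵢ = -0.454, so a root lies in (0, 1).
Binary case is linear: z₁(K₁−1)(1+ψ₂(K₂−1)) + z₂(K₂−1)(1+ψ₂(K₁−1)) = 0
⇒ ψ₂ = [z₁(K₁−1)+z₂(K₂−1)] / [−(K₁−1)(K₂−1)] = 0.0838/0.2482 = 0.338
  n-butane: x = 0.682, y = 0.914
  acetone: x = 0.318, y = 0.086

y_n-butane (drum 2) = 0.914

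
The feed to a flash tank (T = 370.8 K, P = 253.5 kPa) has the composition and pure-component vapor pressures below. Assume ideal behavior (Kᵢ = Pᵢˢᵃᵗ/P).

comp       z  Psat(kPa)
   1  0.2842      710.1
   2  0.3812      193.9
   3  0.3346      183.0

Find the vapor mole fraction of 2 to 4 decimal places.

y_2 = 0.3504

Raoult's law: Kᵢ = Pᵢˢᵃᵗ/P = Pᵢˢᵃᵗ/253.5.
  K_1 = 710.1/253.5 = 2.801183, K_2 = 193.9/253.5 = 0.764892, K_3 = 183.0/253.5 = 0.721893
Let ψ = V/F and solve Σ zᵢ(Kᵢ−1)/(1+ψ(Kᵢ−1)) = 0.
Feasibility: ΣzᵢKᵢ = 1.3292, Σzᵢ/Kᵢ = 1.0633 — both > 1, two phases present.
Newton–Raphson from ψ = 0.38:
  ψ = 0.3800: g = 0.10143, g' = -0.3827 → ψ = 0.6450
  ψ = 0.6450: g = 0.01775, g' = -0.2650 → ψ = 0.7120
  ψ = 0.7120: g = 0.00060, g' = -0.2476 → ψ = 0.7144
Converged at ψ = 0.7144.
Compositions from xᵢ = zᵢ/(1+ψ(Kᵢ−1)), yᵢ = Kᵢxᵢ:
  1: x = 0.1243, y = 0.3481
  2: x = 0.4582, y = 0.3504
  3: x = 0.4176, y = 0.3014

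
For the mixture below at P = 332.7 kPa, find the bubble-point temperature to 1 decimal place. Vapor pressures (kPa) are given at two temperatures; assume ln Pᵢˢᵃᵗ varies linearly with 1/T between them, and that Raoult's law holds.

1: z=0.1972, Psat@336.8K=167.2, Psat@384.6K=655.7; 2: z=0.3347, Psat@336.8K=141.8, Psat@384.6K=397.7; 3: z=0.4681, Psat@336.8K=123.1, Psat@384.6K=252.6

Bubble-point temperature: ΣzᵢPᵢˢᵃᵗ(T) = P. Interpolate ln Pᵢˢᵃᵗ = aᵢ + bᵢ/T.
  T = 336.8 K: ΣzᵢPᵢˢᵃᵗ = 138.06 kPa
  T = 384.6 K: ΣzᵢPᵢˢᵃᵗ = 380.66 kPa
  T = 360.7 K: ΣzᵢPᵢˢᵃᵗ = 235.10 kPa
  T = 372.6 K: ΣzᵢPᵢˢᵃᵗ = 300.61 kPa
  T = 378.6 K: ΣzᵢPᵢˢᵃᵗ = 338.76 kPa
  T = 375.6 K: ΣzᵢPᵢˢᵃᵗ = 319.23 kPa
  T = 377.1 K: ΣzᵢPᵢˢᵃᵗ = 328.88 kPa
Interpolating between 377.1 K and 378.6 K gives T ≈ 377.7 K.

T = 377.7 K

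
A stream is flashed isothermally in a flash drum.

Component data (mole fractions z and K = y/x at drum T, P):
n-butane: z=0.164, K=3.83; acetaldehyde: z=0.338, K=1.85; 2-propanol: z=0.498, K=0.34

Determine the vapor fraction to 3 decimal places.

ψ = 0.383

Rachford–Rice: g(ψ) = Σ zᵢ(Kᵢ−1)/(1+ψ(Kᵢ−1)) = 0.
Feasibility: ΣzᵢKᵢ = 1.423, Σzᵢ/Kᵢ = 1.690 — both > 1, two phases present.
Iterate (Newton) starting at ψ = 0.57:
  ψ = 0.570: g = -0.1558, g' = -0.861 → ψ = 0.389
  ψ = 0.389: g = -0.0054, g' = -0.828 → ψ = 0.382
Converged at ψ = 0.383.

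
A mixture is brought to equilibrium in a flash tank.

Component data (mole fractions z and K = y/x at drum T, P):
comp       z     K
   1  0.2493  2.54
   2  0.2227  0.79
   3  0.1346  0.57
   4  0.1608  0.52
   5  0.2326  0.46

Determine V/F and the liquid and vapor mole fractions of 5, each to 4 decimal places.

Rachford–Rice: g(V/F) = Σ zᵢ(Kᵢ−1)/(1+V/F(Kᵢ−1)) = 0.
g(0) = ΣzᵢKᵢ − 1 = 0.0765 and g(1) = 1 − Σzᵢ/Kᵢ = -0.4311, so a root lies in (0, 1).
Newton iteration, V/F⁰ = 0.66:
  V/F = 0.6600: g = -0.25284, g' = -0.4503 → V/F = 0.0985
  V/F = 0.0985: g = 0.01149, g' = -0.5996 → V/F = 0.1177
  V/F = 0.1177: g = 0.00018, g' = -0.5807 → V/F = 0.1180
Converged at V/F = 0.1180.
Compositions from xᵢ = zᵢ/(1+V/F(Kᵢ−1)), yᵢ = Kᵢxᵢ:
  1: x = 0.2110, y = 0.5359
  2: x = 0.2284, y = 0.1804
  3: x = 0.1418, y = 0.0808
  4: x = 0.1705, y = 0.0886
  5: x = 0.2484, y = 0.1143

V/F = 0.1180, x_5 = 0.2484, y_5 = 0.1143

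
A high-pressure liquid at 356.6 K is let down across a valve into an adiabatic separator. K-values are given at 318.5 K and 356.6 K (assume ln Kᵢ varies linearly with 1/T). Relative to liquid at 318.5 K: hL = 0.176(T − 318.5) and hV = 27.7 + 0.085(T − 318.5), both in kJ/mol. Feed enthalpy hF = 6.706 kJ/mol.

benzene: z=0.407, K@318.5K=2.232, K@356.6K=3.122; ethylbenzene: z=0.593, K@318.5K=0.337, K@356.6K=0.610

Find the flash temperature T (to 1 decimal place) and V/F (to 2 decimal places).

Adiabatic flash: solve Rachford–Rice at each trial T, then check hF = ψ·hV(T) + (1−ψ)·hL(T).
  T = 318.5 K: K = (2.232, 0.337), RR gives ψ = 0.133, H_out = 3.672 kJ/mol
  T = 356.6 K: K = (3.122, 0.610), RR gives ψ = 0.764, H_out = 25.223 kJ/mol
  T = 337.6 K: K = (2.666, 0.461), RR gives ψ = 0.400, H_out = 13.740 kJ/mol
  T = 328.1 K: K = (2.447, 0.396), RR gives ψ = 0.264, H_out = 8.785 kJ/mol
  T = 323.3 K: K = (2.339, 0.366), RR gives ψ = 0.199, H_out = 6.268 kJ/mol
  T = 325.7 K: K = (2.392, 0.381), RR gives ψ = 0.232, H_out = 7.533 kJ/mol
Linear interpolation between T = 323.3 (H_out = 6.268) and T = 325.7 (H_out = 7.533) on hF = 6.706 gives T ≈ 324.1 K, at which ψ = 0.21.

T = 324.1 K, V/F = 0.21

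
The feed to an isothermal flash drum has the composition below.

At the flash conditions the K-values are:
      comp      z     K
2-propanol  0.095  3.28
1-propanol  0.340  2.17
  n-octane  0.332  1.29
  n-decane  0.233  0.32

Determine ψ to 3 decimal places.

ψ = 0.818

Iterate (Newton) starting at ψ = 0.5:
  ψ = 0.500: g = 0.1962, g' = -0.562 → ψ = 0.849
  ψ = 0.849: g = -0.0245, g' = -0.796 → ψ = 0.819
  ψ = 0.819: g = -0.0008, g' = -0.748 → ψ = 0.818
Converged at ψ = 0.818.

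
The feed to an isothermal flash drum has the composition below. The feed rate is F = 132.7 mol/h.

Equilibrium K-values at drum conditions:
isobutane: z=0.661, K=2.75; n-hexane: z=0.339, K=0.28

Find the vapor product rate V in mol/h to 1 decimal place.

Material balance + equilibrium reduce to Σ zᵢ(Kᵢ−1)/(1+ψ(Kᵢ−1)) = 0.
g(0) = ΣzᵢKᵢ − 1 = 0.913 and g(1) = 1 − Σzᵢ/Kᵢ = -0.451, so a root lies in (0, 1).
Newton–Raphson from ψ = 0.5:
  ψ = 0.500: g = 0.2356, g' = -1.005 → ψ = 0.734
  ψ = 0.734: g = -0.0118, g' = -1.179 → ψ = 0.724
Converged at ψ = 0.724.
Then V = ψ·F = 0.7243·132.7 = 96.1 mol/h and L = F − V = 36.6 mol/h.

V = 96.1 mol/h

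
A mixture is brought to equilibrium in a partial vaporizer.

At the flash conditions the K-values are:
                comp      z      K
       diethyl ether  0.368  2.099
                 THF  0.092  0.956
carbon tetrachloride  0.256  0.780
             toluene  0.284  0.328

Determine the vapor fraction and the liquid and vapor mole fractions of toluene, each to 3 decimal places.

Let ψ = V/F and solve Σ zᵢ(Kᵢ−1)/(1+ψ(Kᵢ−1)) = 0.
g(0) = ΣzᵢKᵢ − 1 = 0.153 and g(1) = 1 − Σzᵢ/Kᵢ = -0.466, so a root lies in (0, 1).
Iterate (Newton) starting at ψ = 0.5:
  ψ = 0.500: g = -0.0938, g' = -0.492 → ψ = 0.309
  ψ = 0.309: g = -0.0036, g' = -0.466 → ψ = 0.302
Converged at ψ = 0.302.
Compositions from xᵢ = zᵢ/(1+ψ(Kᵢ−1)), yᵢ = Kᵢxᵢ:
  diethyl ether: x = 0.276, y = 0.580
  THF: x = 0.093, y = 0.089
  carbon tetrachloride: x = 0.274, y = 0.214
  toluene: x = 0.356, y = 0.117

ψ = 0.302, x_toluene = 0.356, y_toluene = 0.117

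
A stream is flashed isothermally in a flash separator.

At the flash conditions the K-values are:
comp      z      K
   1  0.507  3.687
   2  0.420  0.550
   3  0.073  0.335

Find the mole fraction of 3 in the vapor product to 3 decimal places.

Material balance + equilibrium reduce to Σ zᵢ(Kᵢ−1)/(1+ψ(Kᵢ−1)) = 0.
g(0) = ΣzᵢKᵢ − 1 = 1.125 and g(1) = 1 − Σzᵢ/Kᵢ = -0.119, so a root lies in (0, 1).
Newton–Raphson from ψ = 0.49:
  ψ = 0.490: g = 0.2736, g' = -0.893 → ψ = 0.796
  ψ = 0.796: g = 0.0361, g' = -0.724 → ψ = 0.846
Converged at ψ = 0.846.
Compositions from xᵢ = zᵢ/(1+ψ(Kᵢ−1)), yᵢ = Kᵢxᵢ:
  1: x = 0.155, y = 0.571
  2: x = 0.678, y = 0.373
  3: x = 0.167, y = 0.056

y_3 = 0.056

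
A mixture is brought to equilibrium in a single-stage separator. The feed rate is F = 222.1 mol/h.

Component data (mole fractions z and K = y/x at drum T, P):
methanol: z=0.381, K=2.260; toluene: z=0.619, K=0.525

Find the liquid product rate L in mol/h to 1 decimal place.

L = 153.1 mol/h

Binary case is linear: z₁(K₁−1)(1+β(K₂−1)) + z₂(K₂−1)(1+β(K₁−1)) = 0
⇒ β = [z₁(K₁−1)+z₂(K₂−1)] / [−(K₁−1)(K₂−1)] = 0.1860/0.5985 = 0.311
Then V = β·F = 0.3108·222.1 = 69.0 mol/h and L = F − V = 153.1 mol/h.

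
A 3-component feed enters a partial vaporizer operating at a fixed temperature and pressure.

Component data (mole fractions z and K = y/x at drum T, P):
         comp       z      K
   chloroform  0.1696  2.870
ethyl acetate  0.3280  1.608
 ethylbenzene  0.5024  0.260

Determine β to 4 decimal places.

β = 0.1652

Newton iteration, β⁰ = 0.5:
  β = 0.5000: g = -0.27329, g' = -0.9229 → β = 0.2039
  β = 0.2039: g = -0.03078, g' = -0.7884 → β = 0.1648
  β = 0.1648: g = 0.00027, g' = -0.8036 → β = 0.1652
Converged at β = 0.1652.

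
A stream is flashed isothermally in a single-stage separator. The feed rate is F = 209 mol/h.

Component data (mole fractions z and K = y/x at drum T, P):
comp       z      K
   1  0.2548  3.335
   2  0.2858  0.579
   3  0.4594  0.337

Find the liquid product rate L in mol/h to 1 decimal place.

L = 182.6 mol/h

Material balance + equilibrium reduce to Σ zᵢ(Kᵢ−1)/(1+ψ(Kᵢ−1)) = 0.
Check two-phase: ΣzᵢKᵢ = 1.1701 > 1 and Σzᵢ/Kᵢ = 1.9332 > 1, so g(0) = 0.1701 > 0 and g(1) = -0.9332 < 0.
Newton–Raphson from ψ = 0.5:
  ψ = 0.5000: g = -0.33353, g' = -0.8288 → ψ = 0.0976
  ψ = 0.0976: g = 0.03341, g' = -1.2074 → ψ = 0.1253
  ψ = 0.1253: g = 0.00113, g' = -1.1282 → ψ = 0.1263
Converged at ψ = 0.1263.
Then V = ψ·F = 0.1263·209 = 26.4 mol/h and L = F − V = 182.6 mol/h.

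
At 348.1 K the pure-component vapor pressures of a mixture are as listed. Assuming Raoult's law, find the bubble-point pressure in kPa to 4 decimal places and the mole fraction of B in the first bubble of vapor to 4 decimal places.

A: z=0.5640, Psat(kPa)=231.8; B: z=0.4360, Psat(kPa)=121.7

Pbub = 183.7964 kPa, y_B = 0.2887

At the bubble point ψ → 0, so ΣzᵢKᵢ = 1 with Kᵢ = Pᵢˢᵃᵗ/P ⇒ P = ΣzᵢPᵢˢᵃᵗ.
P = 0.5640·231.8 + 0.4360·121.7 = 183.7964 kPa
yᵢ = zᵢPᵢˢᵃᵗ/P ⇒ y_B = 0.4360·121.7/183.7964 = 0.2887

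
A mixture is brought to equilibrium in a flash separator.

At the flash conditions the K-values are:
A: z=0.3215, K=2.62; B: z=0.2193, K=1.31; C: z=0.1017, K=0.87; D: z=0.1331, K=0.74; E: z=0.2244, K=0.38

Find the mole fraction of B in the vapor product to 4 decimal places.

Newton iteration, ψ⁰ = 0.5:
  ψ = 0.5000: g = 0.09106, g' = -0.4684 → ψ = 0.6944
  ψ = 0.6944: g = -0.00004, g' = -0.4826 → ψ = 0.6943
Converged at ψ = 0.6943.
Compositions from xᵢ = zᵢ/(1+ψ(Kᵢ−1)), yᵢ = Kᵢxᵢ:
  A: x = 0.1513, y = 0.3964
  B: x = 0.1805, y = 0.2364
  C: x = 0.1118, y = 0.0973
  D: x = 0.1624, y = 0.1202
  E: x = 0.3940, y = 0.1497

y_B = 0.2364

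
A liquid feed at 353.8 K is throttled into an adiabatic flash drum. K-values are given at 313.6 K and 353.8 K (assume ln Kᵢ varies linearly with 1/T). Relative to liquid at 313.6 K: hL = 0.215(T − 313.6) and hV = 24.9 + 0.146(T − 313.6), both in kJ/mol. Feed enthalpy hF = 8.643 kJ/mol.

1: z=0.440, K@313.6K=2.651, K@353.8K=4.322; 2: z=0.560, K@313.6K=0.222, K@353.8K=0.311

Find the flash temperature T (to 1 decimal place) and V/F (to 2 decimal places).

Adiabatic flash: solve Rachford–Rice at each trial T, then check hF = ψ·hV(T) + (1−ψ)·hL(T).
  T = 313.6 K: K = (2.651, 0.222), RR gives ψ = 0.226, H_out = 5.636 kJ/mol
  T = 353.8 K: K = (4.322, 0.311), RR gives ψ = 0.470, H_out = 19.043 kJ/mol
  T = 333.7 K: K = (3.435, 0.265), RR gives ψ = 0.369, H_out = 12.999 kJ/mol
  T = 323.6 K: K = (3.028, 0.243), RR gives ψ = 0.305, H_out = 9.542 kJ/mol
  T = 318.6 K: K = (2.836, 0.233), RR gives ψ = 0.268, H_out = 7.665 kJ/mol
  T = 321.1 K: K = (2.931, 0.238), RR gives ψ = 0.287, H_out = 8.620 kJ/mol
  T = 322.4 K: K = (2.981, 0.241), RR gives ψ = 0.297, H_out = 9.103 kJ/mol
Linear interpolation between T = 321.1 (H_out = 8.620) and T = 322.4 (H_out = 9.103) on hF = 8.643 gives T ≈ 321.2 K, at which ψ = 0.29.

T = 321.2 K, V/F = 0.29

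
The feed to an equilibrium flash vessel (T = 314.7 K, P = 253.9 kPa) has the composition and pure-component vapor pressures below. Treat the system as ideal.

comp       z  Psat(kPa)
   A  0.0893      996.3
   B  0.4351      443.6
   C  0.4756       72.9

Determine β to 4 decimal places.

Raoult's law: Kᵢ = Pᵢˢᵃᵗ/P = Pᵢˢᵃᵗ/253.9.
  K_A = 996.3/253.9 = 3.923986, K_B = 443.6/253.9 = 1.747145, K_C = 72.9/253.9 = 0.287121
Material balance + equilibrium reduce to Σ zᵢ(Kᵢ−1)/(1+β(Kᵢ−1)) = 0.
Feasibility: ΣzᵢKᵢ = 1.2471, Σzᵢ/Kᵢ = 1.9282 — both > 1, two phases present.
Iterate (Newton) starting at β = 0.55:
  β = 0.5500: g = -0.22720, g' = -0.8883 → β = 0.2942
  β = 0.2942: g = -0.02217, g' = -0.7709 → β = 0.2655
  β = 0.2655: g = 0.00010, g' = -0.7788 → β = 0.2656
Converged at β = 0.2656.

β = 0.2656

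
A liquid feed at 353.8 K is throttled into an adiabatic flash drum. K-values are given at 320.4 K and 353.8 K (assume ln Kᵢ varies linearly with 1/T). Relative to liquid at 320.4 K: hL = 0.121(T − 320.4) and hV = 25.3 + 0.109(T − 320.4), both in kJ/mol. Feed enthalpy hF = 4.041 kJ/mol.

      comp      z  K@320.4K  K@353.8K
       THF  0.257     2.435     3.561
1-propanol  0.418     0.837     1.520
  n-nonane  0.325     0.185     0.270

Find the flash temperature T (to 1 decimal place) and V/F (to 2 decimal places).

Adiabatic flash: solve Rachford–Rice at each trial T, then check hF = ψ·hV(T) + (1−ψ)·hL(T).
  T = 320.4 K: K = (2.435, 0.837, 0.185), RR gives ψ = 0.049, H_out = 1.239 kJ/mol
  T = 353.8 K: K = (3.561, 1.520, 0.270), RR gives ψ = 0.603, H_out = 19.066 kJ/mol
  T = 337.1 K: K = (2.973, 1.145, 0.226), RR gives ψ = 0.367, H_out = 11.229 kJ/mol
  T = 328.8 K: K = (2.699, 0.984, 0.205), RR gives ψ = 0.217, H_out = 6.480 kJ/mol
  T = 324.6 K: K = (2.565, 0.908, 0.195), RR gives ψ = 0.135, H_out = 3.906 kJ/mol
  T = 326.7 K: K = (2.632, 0.945, 0.200), RR gives ψ = 0.176, H_out = 5.205 kJ/mol
Linear interpolation between T = 324.6 (H_out = 3.906) and T = 326.7 (H_out = 5.205) on hF = 4.041 gives T ≈ 324.8 K, at which ψ = 0.14.

T = 324.8 K, V/F = 0.14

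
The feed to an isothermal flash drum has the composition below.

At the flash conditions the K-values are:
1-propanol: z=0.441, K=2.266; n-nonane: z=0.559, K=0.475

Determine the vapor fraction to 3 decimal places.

ψ = 0.398

Material balance + equilibrium reduce to Σ zᵢ(Kᵢ−1)/(1+ψ(Kᵢ−1)) = 0.
Check two-phase: ΣzᵢKᵢ = 1.265 > 1 and Σzᵢ/Kᵢ = 1.371 > 1, so g(0) = 0.265 > 0 and g(1) = -0.371 < 0.
Newton iteration, ψ⁰ = 0.42:
  ψ = 0.420: g = -0.0120, g' = -0.555 → ψ = 0.398
Converged at ψ = 0.398.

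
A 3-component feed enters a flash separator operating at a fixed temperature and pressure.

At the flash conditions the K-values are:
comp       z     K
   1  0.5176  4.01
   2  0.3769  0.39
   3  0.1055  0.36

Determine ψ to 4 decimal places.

ψ = 0.6790

Material balance + equilibrium reduce to Σ zᵢ(Kᵢ−1)/(1+ψ(Kᵢ−1)) = 0.
Feasibility: ΣzᵢKᵢ = 2.2605, Σzᵢ/Kᵢ = 1.3885 — both > 1, two phases present.
Newton–Raphson from ψ = 0.5:
  ψ = 0.5000: g = 0.19185, g' = -1.1311 → ψ = 0.6696
  ψ = 0.6696: g = 0.00984, g' = -1.0488 → ψ = 0.6790
Converged at ψ = 0.6790.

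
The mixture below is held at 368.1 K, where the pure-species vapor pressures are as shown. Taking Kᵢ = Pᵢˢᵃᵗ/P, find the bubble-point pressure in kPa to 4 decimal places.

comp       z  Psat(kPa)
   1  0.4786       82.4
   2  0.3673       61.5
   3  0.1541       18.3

At the bubble point ψ → 0, so ΣzᵢKᵢ = 1 with Kᵢ = Pᵢˢᵃᵗ/P ⇒ P = ΣzᵢPᵢˢᵃᵗ.
P = 0.4786·82.4 + 0.3673·61.5 + 0.1541·18.3 = 64.8456 kPa

Pbub = 64.8456 kPa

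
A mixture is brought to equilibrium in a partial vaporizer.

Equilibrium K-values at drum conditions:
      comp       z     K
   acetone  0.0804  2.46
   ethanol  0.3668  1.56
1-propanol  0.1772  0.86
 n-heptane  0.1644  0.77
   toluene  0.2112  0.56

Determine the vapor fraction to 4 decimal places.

Let ψ = V/F and solve Σ zᵢ(Kᵢ−1)/(1+ψ(Kᵢ−1)) = 0.
g(0) = ΣzᵢKᵢ − 1 = 0.1672 and g(1) = 1 − Σzᵢ/Kᵢ = -0.0645, so a root lies in (0, 1).
Newton iteration, ψ⁰ = 0.65:
  ψ = 0.6500: g = 0.00892, g' = -0.2034 → ψ = 0.6939
Converged at ψ = 0.6939.

ψ = 0.6939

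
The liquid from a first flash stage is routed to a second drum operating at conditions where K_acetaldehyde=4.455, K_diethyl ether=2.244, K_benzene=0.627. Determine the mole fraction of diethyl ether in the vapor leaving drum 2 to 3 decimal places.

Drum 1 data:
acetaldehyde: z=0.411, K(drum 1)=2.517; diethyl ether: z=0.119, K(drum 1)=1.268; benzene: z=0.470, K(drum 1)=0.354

Drum 1:
Material balance + equilibrium reduce to Σ zᵢ(Kᵢ−1)/(1+ψ₁(Kᵢ−1)) = 0.
Feasibility: ΣzᵢKᵢ = 1.352, Σzᵢ/Kᵢ = 1.585 — both > 1, two phases present.
Newton iteration, ψ₁⁰ = 0.5:
  ψ₁ = 0.500: g = -0.0658, g' = -0.740 → ψ₁ = 0.411
  ψ₁ = 0.411: g = -0.0007, g' = -0.729 → ψ₁ = 0.410
Converged at ψ₁ = 0.410.
Drum-1 compositions:
  acetaldehyde: x = 0.253, y = 0.638
  diethyl ether: x = 0.107, y = 0.136
  benzene: x = 0.639, y = 0.226
Drum-2 feed = drum-1 liquid: z₂ = (0.2534, 0.1072, 0.6394).
Drum 2:
Let ψ₂ = V/F and solve Σ zᵢ(Kᵢ−1)/(1+ψ₂(Kᵢ−1)) = 0.
g(0) = ΣzᵢKᵢ − 1 = 0.770 and g(1) = 1 − Σzᵢ/Kᵢ = -0.124, so a root lies in (0, 1).
Newton–Raphson from ψ₂ = 0.5:
  ψ₂ = 0.500: g = 0.1100, g' = -0.604 → ψ₂ = 0.682
  ψ₂ = 0.682: g = 0.0130, g' = -0.477 → ψ₂ = 0.709
  ψ₂ = 0.709: g = 0.0002, g' = -0.465 → ψ₂ = 0.710
Converged at ψ₂ = 0.710.
  acetaldehyde: x = 0.073, y = 0.327
  diethyl ether: x = 0.057, y = 0.128
  benzene: x = 0.870, y = 0.545

y_diethyl ether (drum 2) = 0.128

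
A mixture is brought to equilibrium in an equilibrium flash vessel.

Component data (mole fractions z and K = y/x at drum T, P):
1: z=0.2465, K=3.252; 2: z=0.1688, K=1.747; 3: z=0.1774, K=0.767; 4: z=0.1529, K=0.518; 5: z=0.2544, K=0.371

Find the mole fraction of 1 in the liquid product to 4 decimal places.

x_1 = 0.1210

Material balance + equilibrium reduce to Σ zᵢ(Kᵢ−1)/(1+V/F(Kᵢ−1)) = 0.
g(0) = ΣzᵢKᵢ − 1 = 0.4062 and g(1) = 1 − Σzᵢ/Kᵢ = -0.3846, so a root lies in (0, 1).
Newton iteration, V/F⁰ = 0.4:
  V/F = 0.4000: g = 0.03843, g' = -0.6478 → V/F = 0.4593
  V/F = 0.4593: g = 0.00077, g' = -0.6240 → V/F = 0.4606
Converged at V/F = 0.4606.
Compositions from xᵢ = zᵢ/(1+V/F(Kᵢ−1)), yᵢ = Kᵢxᵢ:
  1: x = 0.1210, y = 0.3935
  2: x = 0.1256, y = 0.2194
  3: x = 0.1987, y = 0.1524
  4: x = 0.1965, y = 0.1018
  5: x = 0.3582, y = 0.1329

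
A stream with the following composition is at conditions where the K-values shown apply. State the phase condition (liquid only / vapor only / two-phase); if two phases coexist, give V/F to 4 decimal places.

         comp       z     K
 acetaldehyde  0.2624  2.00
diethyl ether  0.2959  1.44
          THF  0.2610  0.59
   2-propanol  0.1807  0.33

two-phase, V/F = 0.4122

ΣzᵢKᵢ = 1.1645; Σzᵢ/Kᵢ = 1.3266.
Both exceed 1, so a two-phase solution exists.
Rachford–Rice: g(ψ) = Σ zᵢ(Kᵢ−1)/(1+ψ(Kᵢ−1)) = 0.
Newton iteration, ψ⁰ = 0.63:
  ψ = 0.6300: g = -0.09085, g' = -0.4565 → ψ = 0.4310
  ψ = 0.4310: g = -0.00739, g' = -0.3937 → ψ = 0.4122
Converged at ψ = 0.4122.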